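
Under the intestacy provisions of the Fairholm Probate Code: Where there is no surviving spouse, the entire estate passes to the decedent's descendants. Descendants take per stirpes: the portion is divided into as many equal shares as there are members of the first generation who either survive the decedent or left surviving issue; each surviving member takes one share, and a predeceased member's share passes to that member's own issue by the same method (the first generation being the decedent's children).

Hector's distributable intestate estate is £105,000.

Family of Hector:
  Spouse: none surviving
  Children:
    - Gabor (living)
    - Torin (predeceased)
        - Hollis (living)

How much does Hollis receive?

The entire £105,000 passes to the descendants.
That amount (£105,000) is divided into 2 shares of £52,500: Gabor takes £52,500; Torin's £52,500 share passes to Torin's issue.
Torin's share (£52,500) passes entirely to Hollis.

Hollis receives £52,500.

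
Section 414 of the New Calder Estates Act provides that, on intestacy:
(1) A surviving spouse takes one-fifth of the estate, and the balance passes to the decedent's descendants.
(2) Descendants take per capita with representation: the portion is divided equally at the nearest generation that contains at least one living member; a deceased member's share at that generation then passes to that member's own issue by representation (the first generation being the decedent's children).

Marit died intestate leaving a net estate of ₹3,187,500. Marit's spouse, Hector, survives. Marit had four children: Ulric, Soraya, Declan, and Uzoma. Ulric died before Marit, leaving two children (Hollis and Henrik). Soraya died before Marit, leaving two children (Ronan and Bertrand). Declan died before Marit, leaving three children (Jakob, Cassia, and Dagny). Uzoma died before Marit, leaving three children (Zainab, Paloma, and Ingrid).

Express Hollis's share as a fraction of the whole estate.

Hollis receives 2/25 of the estate.

Hector takes one-fifth of ₹3,187,500 = ₹637,500. The remaining ₹2,550,000 passes to the descendants.
No child survives, so the initial division is made at the grandchildren's generation.
The descendants' portion (₹2,550,000) is divided into 10 shares of ₹255,000: Hollis, Henrik, Ronan, Bertrand, Jakob, Cassia, Dagny, Zainab, Paloma, and Ingrid each take ₹255,000.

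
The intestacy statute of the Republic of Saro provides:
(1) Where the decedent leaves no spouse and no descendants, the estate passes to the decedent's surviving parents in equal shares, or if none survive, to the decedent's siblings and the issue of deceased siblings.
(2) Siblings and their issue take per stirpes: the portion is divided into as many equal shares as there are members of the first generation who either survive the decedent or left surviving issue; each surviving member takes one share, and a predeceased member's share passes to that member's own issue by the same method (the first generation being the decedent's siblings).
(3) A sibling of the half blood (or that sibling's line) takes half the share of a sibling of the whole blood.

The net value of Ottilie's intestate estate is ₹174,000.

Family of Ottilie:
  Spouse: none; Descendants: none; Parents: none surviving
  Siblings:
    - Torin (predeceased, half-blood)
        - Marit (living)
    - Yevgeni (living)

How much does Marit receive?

Marit receives ₹58,000.

The entire ₹174,000 passes to the siblings and their issue.
Counting each half-blood sibling's line as half a unit, there are 3/2 units in ₹174,000, so one unit is ₹116,000. Whole-blood lines (Yevgeni) take ₹116,000 each; half-blood lines (Torin) take ₹58,000 each.
Torin's share (₹58,000) passes entirely to Marit.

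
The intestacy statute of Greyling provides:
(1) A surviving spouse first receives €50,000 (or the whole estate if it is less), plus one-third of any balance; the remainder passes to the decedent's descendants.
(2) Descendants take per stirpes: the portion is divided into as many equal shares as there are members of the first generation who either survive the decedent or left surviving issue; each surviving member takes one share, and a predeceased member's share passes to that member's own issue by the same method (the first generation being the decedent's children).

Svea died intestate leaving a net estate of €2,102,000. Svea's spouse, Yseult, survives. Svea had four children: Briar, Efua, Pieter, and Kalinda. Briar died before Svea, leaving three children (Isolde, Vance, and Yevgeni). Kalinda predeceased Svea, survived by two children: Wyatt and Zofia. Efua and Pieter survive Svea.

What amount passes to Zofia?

Yseult first takes €50,000, leaving a balance of €2,052,000. Yseult then takes one-third of the balance (€684,000), for a total of €734,000. The remaining €1,368,000 passes to the descendants.
The descendants' portion (€1,368,000) is divided into 4 shares of €342,000: Efua and Pieter each take €342,000; Briar's €342,000 share passes to Briar's issue; Kalinda's €342,000 share passes to Kalinda's issue.
Briar's share (€342,000) is divided into 3 shares of €114,000: Isolde, Vance, and Yevgeni each take €114,000.
Kalinda's share (€342,000) is divided into 2 shares of €171,000: Wyatt and Zofia each take €171,000.

Zofia receives €171,000.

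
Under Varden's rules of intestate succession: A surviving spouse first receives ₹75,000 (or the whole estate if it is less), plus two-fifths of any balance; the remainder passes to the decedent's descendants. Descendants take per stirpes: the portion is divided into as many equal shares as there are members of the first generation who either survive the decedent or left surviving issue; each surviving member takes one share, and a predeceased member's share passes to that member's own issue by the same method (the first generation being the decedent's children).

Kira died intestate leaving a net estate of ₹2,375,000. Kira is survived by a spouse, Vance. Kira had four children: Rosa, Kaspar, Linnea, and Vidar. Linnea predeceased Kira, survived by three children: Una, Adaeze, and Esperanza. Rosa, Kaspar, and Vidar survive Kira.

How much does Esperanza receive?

Vance first takes ₹75,000, leaving a balance of ₹2,300,000. Vance then takes two-fifths of the balance (₹920,000), for a total of ₹995,000. The remaining ₹1,380,000 passes to the descendants.
The descendants' portion (₹1,380,000) is divided into 4 shares of ₹345,000: Rosa, Kaspar, and Vidar each take ₹345,000; Linnea's ₹345,000 share passes to Linnea's issue.
Linnea's share (₹345,000) is divided into 3 shares of ₹115,000: Una, Adaeze, and Esperanza each take ₹115,000.

Esperanza receives ₹115,000.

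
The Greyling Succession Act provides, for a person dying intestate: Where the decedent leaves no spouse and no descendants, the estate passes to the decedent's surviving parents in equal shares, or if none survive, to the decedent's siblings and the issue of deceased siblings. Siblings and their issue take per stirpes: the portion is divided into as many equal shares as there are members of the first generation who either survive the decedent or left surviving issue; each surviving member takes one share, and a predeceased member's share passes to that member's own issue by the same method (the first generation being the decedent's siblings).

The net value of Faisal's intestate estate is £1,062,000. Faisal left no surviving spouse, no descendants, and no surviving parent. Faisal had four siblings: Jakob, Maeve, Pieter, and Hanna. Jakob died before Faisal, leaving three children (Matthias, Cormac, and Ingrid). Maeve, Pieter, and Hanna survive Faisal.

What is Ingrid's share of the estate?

The entire £1,062,000 passes to the siblings and their issue.
That amount (£1,062,000) is divided into 4 shares of £265,500: Maeve, Pieter, and Hanna each take £265,500; Jakob's £265,500 share passes to Jakob's issue.
Jakob's share (£265,500) is divided into 3 shares of £88,500: Matthias, Cormac, and Ingrid each take £88,500.

Ingrid receives £88,500.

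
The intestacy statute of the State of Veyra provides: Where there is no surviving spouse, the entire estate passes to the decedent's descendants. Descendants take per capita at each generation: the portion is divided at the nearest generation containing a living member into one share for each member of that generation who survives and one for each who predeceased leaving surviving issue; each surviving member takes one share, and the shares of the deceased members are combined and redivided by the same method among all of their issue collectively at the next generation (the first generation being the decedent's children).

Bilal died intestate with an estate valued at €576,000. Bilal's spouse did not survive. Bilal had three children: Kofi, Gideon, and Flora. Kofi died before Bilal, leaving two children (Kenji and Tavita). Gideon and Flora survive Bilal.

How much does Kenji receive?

Kenji receives €96,000.

The entire €576,000 passes to the descendants.
That amount (€576,000) is divided at the children's generation into 3 shares of €192,000. Gideon and Flora each take €192,000. The remaining share for the deceased Kofi (€192,000) is carried to the next generation.
That pool (€192,000) is divided at the grandchildren's generation equally among Kenji and Tavita: €96,000 each.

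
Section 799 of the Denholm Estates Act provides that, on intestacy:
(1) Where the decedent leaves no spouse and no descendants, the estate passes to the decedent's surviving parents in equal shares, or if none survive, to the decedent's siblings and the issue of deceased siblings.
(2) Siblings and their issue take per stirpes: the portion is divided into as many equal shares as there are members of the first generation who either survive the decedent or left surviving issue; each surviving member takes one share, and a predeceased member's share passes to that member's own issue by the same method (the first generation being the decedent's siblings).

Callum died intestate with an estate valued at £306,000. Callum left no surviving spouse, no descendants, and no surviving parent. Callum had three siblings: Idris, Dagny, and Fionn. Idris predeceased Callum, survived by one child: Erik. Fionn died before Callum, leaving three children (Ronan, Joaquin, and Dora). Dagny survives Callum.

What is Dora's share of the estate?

Dora receives £34,000.

The entire £306,000 passes to the siblings and their issue.
That amount (£306,000) is divided into 3 shares of £102,000: Dagny takes £102,000; Idris's £102,000 share passes to Idris's issue; Fionn's £102,000 share passes to Fionn's issue.
Idris's share (£102,000) passes entirely to Erik.
Fionn's share (£102,000) is divided into 3 shares of £34,000: Ronan, Joaquin, and Dora each take £34,000.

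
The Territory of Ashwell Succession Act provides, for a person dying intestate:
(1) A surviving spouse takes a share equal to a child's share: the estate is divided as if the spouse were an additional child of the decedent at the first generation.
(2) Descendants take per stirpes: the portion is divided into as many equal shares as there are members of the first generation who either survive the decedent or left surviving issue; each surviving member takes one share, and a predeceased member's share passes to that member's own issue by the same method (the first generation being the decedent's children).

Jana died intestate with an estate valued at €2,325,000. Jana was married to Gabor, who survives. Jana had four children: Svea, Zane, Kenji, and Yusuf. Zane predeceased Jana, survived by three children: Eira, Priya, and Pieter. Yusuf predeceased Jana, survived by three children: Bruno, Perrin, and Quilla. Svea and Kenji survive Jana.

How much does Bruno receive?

Bruno receives €155,000.

The spouse counts as an additional share at the children's level, so there are 5 primary shares of €465,000. Gabor takes one such share (€465,000).
The children's combined portion (€1,860,000) is divided into 4 shares of €465,000: Svea and Kenji each take €465,000; Zane's €465,000 share passes to Zane's issue; Yusuf's €465,000 share passes to Yusuf's issue.
Zane's share (€465,000) is divided into 3 shares of €155,000: Eira, Priya, and Pieter each take €155,000.
Yusuf's share (€465,000) is divided into 3 shares of €155,000: Bruno, Perrin, and Quilla each take €155,000.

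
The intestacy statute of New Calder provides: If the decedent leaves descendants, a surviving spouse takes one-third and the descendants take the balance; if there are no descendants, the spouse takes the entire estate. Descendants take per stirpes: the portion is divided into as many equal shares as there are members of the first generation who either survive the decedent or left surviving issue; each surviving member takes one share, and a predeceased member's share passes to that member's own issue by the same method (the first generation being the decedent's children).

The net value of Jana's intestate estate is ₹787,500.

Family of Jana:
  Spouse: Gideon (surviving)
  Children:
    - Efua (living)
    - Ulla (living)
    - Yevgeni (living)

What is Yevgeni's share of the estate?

Yevgeni receives ₹175,000.

Gideon takes one-third of ₹787,500 = ₹262,500. The remaining ₹525,000 passes to the descendants.
The descendants' portion (₹525,000) is divided into 3 shares of ₹175,000: Efua, Ulla, and Yevgeni each take ₹175,000.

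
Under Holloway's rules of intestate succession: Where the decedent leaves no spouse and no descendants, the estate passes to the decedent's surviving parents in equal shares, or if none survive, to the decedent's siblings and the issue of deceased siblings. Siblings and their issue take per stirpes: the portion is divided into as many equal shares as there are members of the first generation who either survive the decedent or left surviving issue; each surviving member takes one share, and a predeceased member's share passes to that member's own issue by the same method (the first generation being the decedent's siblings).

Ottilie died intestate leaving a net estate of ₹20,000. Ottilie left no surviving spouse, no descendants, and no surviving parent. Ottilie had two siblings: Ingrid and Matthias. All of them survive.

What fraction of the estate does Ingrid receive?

The entire ₹20,000 passes to the siblings and their issue.
That amount (₹20,000) is divided into 2 shares of ₹10,000: Ingrid and Matthias each take ₹10,000.

Ingrid receives 1/2 of the estate.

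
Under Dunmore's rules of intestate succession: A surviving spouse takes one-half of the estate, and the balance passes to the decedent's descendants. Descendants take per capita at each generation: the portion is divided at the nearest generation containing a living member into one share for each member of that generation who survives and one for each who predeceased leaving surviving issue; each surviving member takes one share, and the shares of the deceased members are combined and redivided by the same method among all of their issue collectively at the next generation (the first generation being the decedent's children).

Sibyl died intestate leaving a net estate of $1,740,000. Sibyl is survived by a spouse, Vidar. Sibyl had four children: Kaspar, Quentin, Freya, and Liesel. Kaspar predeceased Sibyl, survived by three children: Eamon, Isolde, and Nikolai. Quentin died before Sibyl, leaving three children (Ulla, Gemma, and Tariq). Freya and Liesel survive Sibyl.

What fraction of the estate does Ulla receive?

Ulla receives 1/24 of the estate.

Vidar takes one-half of $1,740,000 = $870,000. The remaining $870,000 passes to the descendants.
The descendants' portion ($870,000) is divided at the children's generation into 4 shares of $217,500. Freya and Liesel each take $217,500. The 2 shares of the deceased (Kaspar and Quentin) are combined into a pool of $435,000.
That pool ($435,000) is divided at the grandchildren's generation equally among Eamon, Isolde, Nikolai, Ulla, Gemma, and Tariq: $72,500 each.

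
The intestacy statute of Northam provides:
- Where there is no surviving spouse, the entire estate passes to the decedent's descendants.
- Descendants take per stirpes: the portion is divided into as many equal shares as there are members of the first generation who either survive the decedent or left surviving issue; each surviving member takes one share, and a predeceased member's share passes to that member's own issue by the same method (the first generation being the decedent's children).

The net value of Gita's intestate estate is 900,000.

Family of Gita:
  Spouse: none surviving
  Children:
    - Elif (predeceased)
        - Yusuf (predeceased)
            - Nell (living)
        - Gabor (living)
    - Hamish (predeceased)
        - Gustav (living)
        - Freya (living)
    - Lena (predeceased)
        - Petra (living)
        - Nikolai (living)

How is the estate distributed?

The entire 900,000 passes to the descendants.
That amount (900,000) is divided into 3 shares of 300,000: Elif's 300,000 share passes to Elif's issue; Hamish's 300,000 share passes to Hamish's issue; Lena's 300,000 share passes to Lena's issue.
Elif's share (300,000) is divided into 2 shares of 150,000: Gabor takes 150,000; Yusuf's 150,000 share passes to Yusuf's issue.
Yusuf's share (150,000) passes entirely to Nell.
Hamish's share (300,000) is divided into 2 shares of 150,000: Gustav and Freya each take 150,000.
Lena's share (300,000) is divided into 2 shares of 150,000: Petra and Nikolai each take 150,000.

Nell: 150,000; Gabor: 150,000; Gustav: 150,000; Freya: 150,000; Petra: 150,000; Nikolai: 150,000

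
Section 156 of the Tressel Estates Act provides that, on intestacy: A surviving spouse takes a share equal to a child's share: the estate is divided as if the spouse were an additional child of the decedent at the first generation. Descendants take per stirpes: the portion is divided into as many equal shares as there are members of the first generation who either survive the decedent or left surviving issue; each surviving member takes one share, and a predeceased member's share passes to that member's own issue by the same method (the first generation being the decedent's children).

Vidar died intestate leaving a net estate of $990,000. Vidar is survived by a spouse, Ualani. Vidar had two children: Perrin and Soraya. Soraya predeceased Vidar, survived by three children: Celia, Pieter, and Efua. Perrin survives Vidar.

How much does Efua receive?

Efua receives $110,000.

The spouse counts as an additional share at the children's level, so there are 3 primary shares of $330,000. Ualani takes one such share ($330,000).
The children's combined portion ($660,000) is divided into 2 shares of $330,000: Perrin takes $330,000; Soraya's $330,000 share passes to Soraya's issue.
Soraya's share ($330,000) is divided into 3 shares of $110,000: Celia, Pieter, and Efua each take $110,000.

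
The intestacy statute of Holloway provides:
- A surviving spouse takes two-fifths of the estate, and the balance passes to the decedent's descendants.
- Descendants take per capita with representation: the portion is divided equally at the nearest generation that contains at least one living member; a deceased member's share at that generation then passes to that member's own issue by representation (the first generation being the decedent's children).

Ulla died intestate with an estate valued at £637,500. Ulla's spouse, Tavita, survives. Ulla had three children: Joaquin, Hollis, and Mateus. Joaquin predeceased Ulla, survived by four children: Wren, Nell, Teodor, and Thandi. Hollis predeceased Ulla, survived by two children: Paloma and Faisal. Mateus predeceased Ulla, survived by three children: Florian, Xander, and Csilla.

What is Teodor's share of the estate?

Teodor receives £42,500.

Tavita takes two-fifths of £637,500 = £255,000. The remaining £382,500 passes to the descendants.
No child survives, so the initial division is made at the grandchildren's generation.
The descendants' portion (£382,500) is divided into 9 shares of £42,500: Wren, Nell, Teodor, Thandi, Paloma, Faisal, Florian, Xander, and Csilla each take £42,500.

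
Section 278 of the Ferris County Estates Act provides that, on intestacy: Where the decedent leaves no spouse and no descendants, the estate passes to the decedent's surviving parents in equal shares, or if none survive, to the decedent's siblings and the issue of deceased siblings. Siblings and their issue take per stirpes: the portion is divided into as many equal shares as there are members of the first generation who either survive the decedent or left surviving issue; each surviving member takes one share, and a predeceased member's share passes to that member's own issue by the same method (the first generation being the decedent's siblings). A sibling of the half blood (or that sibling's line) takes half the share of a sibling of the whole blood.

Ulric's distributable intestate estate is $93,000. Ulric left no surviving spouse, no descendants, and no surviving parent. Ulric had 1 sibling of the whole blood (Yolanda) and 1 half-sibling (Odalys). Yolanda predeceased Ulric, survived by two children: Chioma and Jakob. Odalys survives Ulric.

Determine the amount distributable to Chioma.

Chioma receives $31,000.

The entire $93,000 passes to the siblings and their issue.
Counting each half-blood sibling's line as half a unit, there are 3/2 units in $93,000, so one unit is $62,000. Whole-blood lines (Yolanda) take $62,000 each; half-blood lines (Odalys) take $31,000 each.
Yolanda's share ($62,000) is divided into 2 shares of $31,000: Chioma and Jakob each take $31,000.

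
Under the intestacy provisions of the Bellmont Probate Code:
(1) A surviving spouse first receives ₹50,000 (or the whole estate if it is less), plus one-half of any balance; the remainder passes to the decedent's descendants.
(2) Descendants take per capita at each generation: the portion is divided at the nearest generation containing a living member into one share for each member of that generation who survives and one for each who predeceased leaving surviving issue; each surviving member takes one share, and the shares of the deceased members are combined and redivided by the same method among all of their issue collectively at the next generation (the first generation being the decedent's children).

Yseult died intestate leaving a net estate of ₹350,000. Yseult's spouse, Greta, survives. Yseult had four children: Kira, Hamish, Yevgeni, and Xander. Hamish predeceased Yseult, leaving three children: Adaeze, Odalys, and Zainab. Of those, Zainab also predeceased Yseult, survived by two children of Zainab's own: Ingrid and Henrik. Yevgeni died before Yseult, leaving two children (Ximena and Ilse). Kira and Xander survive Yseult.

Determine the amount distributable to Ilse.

Greta first takes ₹50,000, leaving a balance of ₹300,000. Greta then takes one-half of the balance (₹150,000), for a total of ₹200,000. The remaining ₹150,000 passes to the descendants.
The descendants' portion (₹150,000) is divided at the children's generation into 4 shares of ₹37,500. Kira and Xander each take ₹37,500. The 2 shares of the deceased (Hamish and Yevgeni) are combined into a pool of ₹75,000.
That pool (₹75,000) is divided at the grandchildren's generation into 5 shares of ₹15,000. Adaeze, Odalys, Ximena, and Ilse each take ₹15,000. The remaining share for the deceased Zainab (₹15,000) is carried to the next generation.
That pool (₹15,000) is divided at the great-grandchildren's generation equally among Ingrid and Henrik: ₹7,500 each.

Ilse receives ₹15,000.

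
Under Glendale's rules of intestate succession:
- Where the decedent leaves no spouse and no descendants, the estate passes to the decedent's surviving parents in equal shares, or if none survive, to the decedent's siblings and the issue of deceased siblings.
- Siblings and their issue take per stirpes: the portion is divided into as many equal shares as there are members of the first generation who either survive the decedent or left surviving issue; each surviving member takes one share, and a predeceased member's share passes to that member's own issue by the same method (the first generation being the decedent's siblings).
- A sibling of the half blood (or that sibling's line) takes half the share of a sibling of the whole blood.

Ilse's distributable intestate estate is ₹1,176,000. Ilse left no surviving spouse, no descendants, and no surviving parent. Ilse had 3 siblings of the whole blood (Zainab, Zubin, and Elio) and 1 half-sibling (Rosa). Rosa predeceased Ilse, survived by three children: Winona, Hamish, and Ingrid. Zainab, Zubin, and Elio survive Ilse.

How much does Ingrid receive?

Ingrid receives ₹56,000.

The entire ₹1,176,000 passes to the siblings and their issue.
Counting each half-blood sibling's line as half a unit, there are 7/2 units in ₹1,176,000, so one unit is ₹336,000. Whole-blood lines (Zainab, Zubin, and Elio) take ₹336,000 each; half-blood lines (Rosa) take ₹168,000 each.
Rosa's share (₹168,000) is divided into 3 shares of ₹56,000: Winona, Hamish, and Ingrid each take ₹56,000.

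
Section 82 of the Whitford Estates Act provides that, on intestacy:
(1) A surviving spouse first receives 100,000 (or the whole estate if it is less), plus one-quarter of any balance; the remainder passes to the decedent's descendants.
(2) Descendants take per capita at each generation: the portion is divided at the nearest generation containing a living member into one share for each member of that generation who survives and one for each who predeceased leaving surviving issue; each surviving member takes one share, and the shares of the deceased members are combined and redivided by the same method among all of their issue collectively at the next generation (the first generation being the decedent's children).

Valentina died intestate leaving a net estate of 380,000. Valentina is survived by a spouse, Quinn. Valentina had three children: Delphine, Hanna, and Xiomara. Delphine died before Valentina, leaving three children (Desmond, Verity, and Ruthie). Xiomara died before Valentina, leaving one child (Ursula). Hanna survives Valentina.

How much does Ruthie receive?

Quinn first takes 100,000, leaving a balance of 280,000. Quinn then takes one-quarter of the balance (70,000), for a total of 170,000. The remaining 210,000 passes to the descendants.
The descendants' portion (210,000) is divided at the children's generation into 3 shares of 70,000. Hanna takes 70,000. The 2 shares of the deceased (Delphine and Xiomara) are combined into a pool of 140,000.
That pool (140,000) is divided at the grandchildren's generation equally among Desmond, Verity, Ruthie, and Ursula: 35,000 each.

Ruthie receives 35,000.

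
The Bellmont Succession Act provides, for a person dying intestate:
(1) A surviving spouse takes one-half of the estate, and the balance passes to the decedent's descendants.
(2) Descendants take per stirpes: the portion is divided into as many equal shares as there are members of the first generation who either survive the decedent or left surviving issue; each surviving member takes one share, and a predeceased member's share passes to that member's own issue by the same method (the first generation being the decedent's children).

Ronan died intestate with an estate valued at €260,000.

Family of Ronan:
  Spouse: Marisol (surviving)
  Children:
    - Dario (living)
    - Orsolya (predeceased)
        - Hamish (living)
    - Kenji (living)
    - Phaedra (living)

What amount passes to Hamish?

Marisol takes one-half of €260,000 = €130,000. The remaining €130,000 passes to the descendants.
The descendants' portion (€130,000) is divided into 4 shares of €32,500: Dario, Kenji, and Phaedra each take €32,500; Orsolya's €32,500 share passes to Orsolya's issue.
Orsolya's share (€32,500) passes entirely to Hamish.

Hamish receives €32,500.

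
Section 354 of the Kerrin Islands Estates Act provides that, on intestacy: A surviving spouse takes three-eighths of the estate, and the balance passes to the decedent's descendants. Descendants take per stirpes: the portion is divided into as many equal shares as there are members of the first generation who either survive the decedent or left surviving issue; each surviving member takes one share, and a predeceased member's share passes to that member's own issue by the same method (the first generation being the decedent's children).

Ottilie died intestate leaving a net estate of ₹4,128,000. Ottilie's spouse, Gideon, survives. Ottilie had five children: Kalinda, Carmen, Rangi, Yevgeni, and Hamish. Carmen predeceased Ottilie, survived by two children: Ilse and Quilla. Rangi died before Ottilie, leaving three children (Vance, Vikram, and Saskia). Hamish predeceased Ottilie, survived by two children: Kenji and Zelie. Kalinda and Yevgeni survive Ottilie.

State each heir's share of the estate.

Gideon takes three-eighths of ₹4,128,000 = ₹1,548,000. The remaining ₹2,580,000 passes to the descendants.
The descendants' portion (₹2,580,000) is divided into 5 shares of ₹516,000: Kalinda and Yevgeni each take ₹516,000; Carmen's ₹516,000 share passes to Carmen's issue; Rangi's ₹516,000 share passes to Rangi's issue; Hamish's ₹516,000 share passes to Hamish's issue.
Carmen's share (₹516,000) is divided into 2 shares of ₹258,000: Ilse and Quilla each take ₹258,000.
Rangi's share (₹516,000) is divided into 3 shares of ₹172,000: Vance, Vikram, and Saskia each take ₹172,000.
Hamish's share (₹516,000) is divided into 2 shares of ₹258,000: Kenji and Zelie each take ₹258,000.

Gideon: ₹1,548,000; Kalinda: ₹516,000; Ilse: ₹258,000; Quilla: ₹258,000; Vance: ₹172,000; Vikram: ₹172,000; Saskia: ₹172,000; Yevgeni: ₹516,000; Kenji: ₹258,000; Zelie: ₹258,000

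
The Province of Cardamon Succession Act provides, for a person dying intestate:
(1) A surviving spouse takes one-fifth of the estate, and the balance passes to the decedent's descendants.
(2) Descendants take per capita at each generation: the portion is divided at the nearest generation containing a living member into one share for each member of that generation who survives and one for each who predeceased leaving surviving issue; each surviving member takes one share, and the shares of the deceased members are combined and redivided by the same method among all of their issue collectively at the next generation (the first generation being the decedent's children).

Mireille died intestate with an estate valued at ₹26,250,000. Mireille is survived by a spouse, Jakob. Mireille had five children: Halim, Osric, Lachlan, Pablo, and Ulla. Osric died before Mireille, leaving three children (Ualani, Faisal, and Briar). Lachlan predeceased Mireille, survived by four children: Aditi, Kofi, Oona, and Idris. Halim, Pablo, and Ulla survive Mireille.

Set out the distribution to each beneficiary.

Jakob takes one-fifth of ₹26,250,000 = ₹5,250,000. The remaining ₹21,000,000 passes to the descendants.
The descendants' portion (₹21,000,000) is divided at the children's generation into 5 shares of ₹4,200,000. Halim, Pablo, and Ulla each take ₹4,200,000. The 2 shares of the deceased (Osric and Lachlan) are combined into a pool of ₹8,400,000.
That pool (₹8,400,000) is divided at the grandchildren's generation equally among Ualani, Faisal, Briar, Aditi, Kofi, Oona, and Idris: ₹1,200,000 each.

Jakob: ₹5,250,000; Halim: ₹4,200,000; Ualani: ₹1,200,000; Faisal: ₹1,200,000; Briar: ₹1,200,000; Aditi: ₹1,200,000; Kofi: ₹1,200,000; Oona: ₹1,200,000; Idris: ₹1,200,000; Pablo: ₹4,200,000; Ulla: ₹4,200,000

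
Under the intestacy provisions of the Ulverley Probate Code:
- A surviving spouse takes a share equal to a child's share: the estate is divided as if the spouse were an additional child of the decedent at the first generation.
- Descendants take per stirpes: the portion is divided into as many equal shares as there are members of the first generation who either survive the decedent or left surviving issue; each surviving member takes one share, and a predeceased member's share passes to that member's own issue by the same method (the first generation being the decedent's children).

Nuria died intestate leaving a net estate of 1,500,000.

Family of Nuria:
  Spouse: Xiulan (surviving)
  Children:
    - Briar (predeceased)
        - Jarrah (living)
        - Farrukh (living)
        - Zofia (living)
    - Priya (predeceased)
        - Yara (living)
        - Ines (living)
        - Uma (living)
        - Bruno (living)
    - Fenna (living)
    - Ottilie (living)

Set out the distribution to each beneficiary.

Xiulan: 300,000; Jarrah: 100,000; Farrukh: 100,000; Zofia: 100,000; Yara: 75,000; Ines: 75,000; Uma: 75,000; Bruno: 75,000; Fenna: 300,000; Ottilie: 300,000

The spouse counts as an additional share at the children's level, so there are 5 primary shares of 300,000. Xiulan takes one such share (300,000).
The children's combined portion (1,200,000) is divided into 4 shares of 300,000: Fenna and Ottilie each take 300,000; Briar's 300,000 share passes to Briar's issue; Priya's 300,000 share passes to Priya's issue.
Briar's share (300,000) is divided into 3 shares of 100,000: Jarrah, Farrukh, and Zofia each take 100,000.
Priya's share (300,000) is divided into 4 shares of 75,000: Yara, Ines, Uma, and Bruno each take 75,000.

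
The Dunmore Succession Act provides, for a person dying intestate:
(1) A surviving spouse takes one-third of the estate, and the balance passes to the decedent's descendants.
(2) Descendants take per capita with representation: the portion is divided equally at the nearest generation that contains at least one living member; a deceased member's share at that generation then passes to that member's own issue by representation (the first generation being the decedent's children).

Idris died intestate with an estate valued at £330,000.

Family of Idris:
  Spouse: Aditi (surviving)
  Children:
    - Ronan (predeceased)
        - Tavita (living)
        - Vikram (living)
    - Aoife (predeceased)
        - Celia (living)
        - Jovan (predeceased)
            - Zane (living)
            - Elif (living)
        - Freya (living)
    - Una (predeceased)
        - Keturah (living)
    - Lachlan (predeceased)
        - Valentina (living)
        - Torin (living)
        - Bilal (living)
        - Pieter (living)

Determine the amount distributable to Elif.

Elif receives £11,000.

Aditi takes one-third of £330,000 = £110,000. The remaining £220,000 passes to the descendants.
No child survives, so the initial division is made at the grandchildren's generation.
The descendants' portion (£220,000) is divided into 10 shares of £22,000: Tavita, Vikram, Celia, Freya, Keturah, Valentina, Torin, Bilal, and Pieter each take £22,000; Jovan's £22,000 share passes to Jovan's issue.
Jovan's share (£22,000) is divided into 2 shares of £11,000: Zane and Elif each take £11,000.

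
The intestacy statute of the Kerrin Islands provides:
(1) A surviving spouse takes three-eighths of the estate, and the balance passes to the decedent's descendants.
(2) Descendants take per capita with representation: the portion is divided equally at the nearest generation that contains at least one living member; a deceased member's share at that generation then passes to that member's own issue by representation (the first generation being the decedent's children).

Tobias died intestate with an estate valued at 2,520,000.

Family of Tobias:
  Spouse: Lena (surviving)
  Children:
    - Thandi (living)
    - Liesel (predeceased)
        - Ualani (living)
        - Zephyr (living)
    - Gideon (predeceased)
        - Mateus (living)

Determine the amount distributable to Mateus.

Mateus receives 525,000.

Lena takes three-eighths of 2,520,000 = 945,000. The remaining 1,575,000 passes to the descendants.
The descendants' portion (1,575,000) is divided into 3 shares of 525,000: Thandi takes 525,000; Liesel's 525,000 share passes to Liesel's issue; Gideon's 525,000 share passes to Gideon's issue.
Liesel's share (525,000) is divided into 2 shares of 262,500: Ualani and Zephyr each take 262,500.
Gideon's share (525,000) passes entirely to Mateus.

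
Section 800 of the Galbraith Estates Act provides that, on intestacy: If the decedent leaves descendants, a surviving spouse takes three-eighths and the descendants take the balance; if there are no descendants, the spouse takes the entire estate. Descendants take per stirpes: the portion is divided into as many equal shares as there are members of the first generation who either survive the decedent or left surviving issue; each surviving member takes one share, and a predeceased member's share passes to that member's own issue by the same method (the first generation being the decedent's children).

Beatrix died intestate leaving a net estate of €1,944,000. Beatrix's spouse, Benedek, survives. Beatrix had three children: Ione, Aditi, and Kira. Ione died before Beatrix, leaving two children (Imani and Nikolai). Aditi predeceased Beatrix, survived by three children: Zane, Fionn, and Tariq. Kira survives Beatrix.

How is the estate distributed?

Benedek takes three-eighths of €1,944,000 = €729,000. The remaining €1,215,000 passes to the descendants.
The descendants' portion (€1,215,000) is divided into 3 shares of €405,000: Kira takes €405,000; Ione's €405,000 share passes to Ione's issue; Aditi's €405,000 share passes to Aditi's issue.
Ione's share (€405,000) is divided into 2 shares of €202,500: Imani and Nikolai each take €202,500.
Aditi's share (€405,000) is divided into 3 shares of €135,000: Zane, Fionn, and Tariq each take €135,000.

Benedek: €729,000; Imani: €202,500; Nikolai: €202,500; Zane: €135,000; Fionn: €135,000; Tariq: €135,000; Kira: €405,000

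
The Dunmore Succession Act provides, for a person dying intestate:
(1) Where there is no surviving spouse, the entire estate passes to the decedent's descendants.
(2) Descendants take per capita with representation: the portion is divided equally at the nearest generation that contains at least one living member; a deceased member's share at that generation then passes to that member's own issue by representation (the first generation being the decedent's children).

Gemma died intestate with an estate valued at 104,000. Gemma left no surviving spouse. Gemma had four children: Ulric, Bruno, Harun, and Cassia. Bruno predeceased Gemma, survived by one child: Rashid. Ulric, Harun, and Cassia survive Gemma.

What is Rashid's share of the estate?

Rashid receives 26,000.

The entire 104,000 passes to the descendants.
That amount (104,000) is divided into 4 shares of 26,000: Ulric, Harun, and Cassia each take 26,000; Bruno's 26,000 share passes to Bruno's issue.
Bruno's share (26,000) passes entirely to Rashid.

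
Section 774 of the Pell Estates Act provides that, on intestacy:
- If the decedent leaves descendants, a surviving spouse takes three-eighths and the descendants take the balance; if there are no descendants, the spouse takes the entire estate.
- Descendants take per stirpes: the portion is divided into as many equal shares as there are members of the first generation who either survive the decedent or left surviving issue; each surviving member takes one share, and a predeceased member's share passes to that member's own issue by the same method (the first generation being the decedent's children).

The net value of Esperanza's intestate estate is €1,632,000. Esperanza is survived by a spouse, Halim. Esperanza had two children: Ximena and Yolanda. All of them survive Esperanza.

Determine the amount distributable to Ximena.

Halim takes three-eighths of €1,632,000 = €612,000. The remaining €1,020,000 passes to the descendants.
The descendants' portion (€1,020,000) is divided into 2 shares of €510,000: Ximena and Yolanda each take €510,000.

Ximena receives €510,000.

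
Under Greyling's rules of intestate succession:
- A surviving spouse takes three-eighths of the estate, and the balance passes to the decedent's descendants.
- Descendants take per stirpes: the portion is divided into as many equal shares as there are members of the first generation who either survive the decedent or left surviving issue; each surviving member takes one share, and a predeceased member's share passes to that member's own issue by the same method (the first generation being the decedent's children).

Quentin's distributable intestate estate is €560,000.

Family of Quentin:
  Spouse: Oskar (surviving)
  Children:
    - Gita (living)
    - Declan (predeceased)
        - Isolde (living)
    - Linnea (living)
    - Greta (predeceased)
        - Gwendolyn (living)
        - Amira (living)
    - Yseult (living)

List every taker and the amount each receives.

Oskar takes three-eighths of €560,000 = €210,000. The remaining €350,000 passes to the descendants.
The descendants' portion (€350,000) is divided into 5 shares of €70,000: Gita, Linnea, and Yseult each take €70,000; Declan's €70,000 share passes to Declan's issue; Greta's €70,000 share passes to Greta's issue.
Declan's share (€70,000) passes entirely to Isolde.
Greta's share (€70,000) is divided into 2 shares of €35,000: Gwendolyn and Amira each take €35,000.

Oskar: €210,000; Gita: €70,000; Isolde: €70,000; Linnea: €70,000; Gwendolyn: €35,000; Amira: €35,000; Yseult: €70,000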